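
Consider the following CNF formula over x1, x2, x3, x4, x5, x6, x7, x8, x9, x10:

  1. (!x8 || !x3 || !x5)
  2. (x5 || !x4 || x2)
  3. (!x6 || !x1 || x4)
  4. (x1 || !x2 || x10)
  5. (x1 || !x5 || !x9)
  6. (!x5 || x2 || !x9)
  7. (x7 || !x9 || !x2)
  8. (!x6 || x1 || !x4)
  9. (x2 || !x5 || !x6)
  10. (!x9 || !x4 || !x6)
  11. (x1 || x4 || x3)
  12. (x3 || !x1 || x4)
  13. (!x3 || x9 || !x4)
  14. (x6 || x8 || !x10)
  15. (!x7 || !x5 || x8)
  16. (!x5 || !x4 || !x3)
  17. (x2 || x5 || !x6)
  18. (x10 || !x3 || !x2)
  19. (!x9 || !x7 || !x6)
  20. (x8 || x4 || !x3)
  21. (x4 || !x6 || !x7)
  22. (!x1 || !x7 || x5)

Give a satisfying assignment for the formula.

Try x1 = False.
For the remaining variables, x2 = True, x3 = True, x4 = False, x5 = False, x6 = False, x7 = True, x8 = True, x9 = True, x10 = True works.
Every clause has at least one true literal under this assignment.

x1=0, x2=1, x3=1, x4=0, x5=0, x6=0, x7=1, x8=1, x9=1, x10=1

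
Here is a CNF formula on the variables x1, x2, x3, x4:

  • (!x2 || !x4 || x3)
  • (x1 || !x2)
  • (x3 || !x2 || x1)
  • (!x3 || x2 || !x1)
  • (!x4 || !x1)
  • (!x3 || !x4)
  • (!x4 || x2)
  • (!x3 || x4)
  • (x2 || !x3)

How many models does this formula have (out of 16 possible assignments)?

3

Satisfying assignments:
  x1=F x2=F x3=F x4=F
  x1=T x2=F x3=F x4=F
  x1=T x2=T x3=F x4=F
Count: 3.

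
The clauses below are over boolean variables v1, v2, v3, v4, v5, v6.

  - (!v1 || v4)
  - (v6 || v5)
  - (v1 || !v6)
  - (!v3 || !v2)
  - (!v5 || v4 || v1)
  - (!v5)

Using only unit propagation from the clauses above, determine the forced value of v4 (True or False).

True

(!v5) is a unit clause: v5 = False.
(v5 || v6) with v5 = False leaves only v6, so v6 = True.
(!v6 || v1): since v6 = True, the clause reduces to (v1). v1 = True.
(!v1 || v4) with v1 = True leaves only v4, so v4 = True.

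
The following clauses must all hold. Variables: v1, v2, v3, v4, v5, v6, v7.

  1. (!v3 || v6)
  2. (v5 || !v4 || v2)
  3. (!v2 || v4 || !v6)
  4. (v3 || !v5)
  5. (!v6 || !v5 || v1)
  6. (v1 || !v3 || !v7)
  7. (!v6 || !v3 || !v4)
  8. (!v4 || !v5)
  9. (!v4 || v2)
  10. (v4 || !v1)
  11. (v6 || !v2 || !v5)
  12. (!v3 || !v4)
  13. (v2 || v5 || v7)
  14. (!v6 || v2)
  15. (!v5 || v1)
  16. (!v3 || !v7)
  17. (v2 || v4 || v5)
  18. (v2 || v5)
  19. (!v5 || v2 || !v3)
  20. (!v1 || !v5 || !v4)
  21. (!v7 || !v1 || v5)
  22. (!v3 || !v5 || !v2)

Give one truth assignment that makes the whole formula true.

v1=T, v2=T, v3=F, v4=T, v5=F, v6=F, v7=F

Branch on v1: take v1 = True.
  then v4 is forced to True.
  then v5 is forced to False.
  then v2 is forced to True.
  then v3 is forced to False.
  then v7 is forced to False.
v6 is now unconstrained; take v6 = False.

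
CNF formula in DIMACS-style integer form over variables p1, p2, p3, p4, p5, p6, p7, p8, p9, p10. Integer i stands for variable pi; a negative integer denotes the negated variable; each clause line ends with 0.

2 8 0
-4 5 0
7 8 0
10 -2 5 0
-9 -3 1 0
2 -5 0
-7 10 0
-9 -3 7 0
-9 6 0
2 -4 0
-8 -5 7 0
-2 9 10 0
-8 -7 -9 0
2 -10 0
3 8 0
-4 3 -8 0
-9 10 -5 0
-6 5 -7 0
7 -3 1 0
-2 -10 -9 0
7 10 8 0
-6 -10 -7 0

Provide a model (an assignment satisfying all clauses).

p1=0, p2=1, p3=1, p4=1, p5=1, p6=0, p7=1, p8=1, p9=0, p10=1

Check each clause:
  1. (p8 ∨ p2) — p8 is true.
  2. (p5 ∨ ¬p4) — p5 is true.
  3. (p8 ∨ p7) — p8 is true.
  4. (p10 ∨ p5 ∨ ¬p2) — p10 is true.
  5. (p1 ∨ ¬p3 ∨ ¬p9) — ¬p9 is true.
  6. (¬p5 ∨ p2) — p2 is true.
  7. (p10 ∨ ¬p7) — p10 is true.
  8. (p7 ∨ ¬p3 ∨ ¬p9) — p7 is true.
  9. (p6 ∨ ¬p9) — ¬p9 is true.
  10. (p2 ∨ ¬p4) — p2 is true.
  11. (¬p5 ∨ p7 ∨ ¬p8) — p7 is true.
  12. (p10 ∨ p9 ∨ ¬p2) — p10 is true.
  13. (¬p8 ∨ ¬p9 ∨ ¬p7) — ¬p9 is true.
  14. (¬p10 ∨ p2) — p2 is true.
  15. (p8 ∨ p3) — p8 is true.
  16. (¬p8 ∨ p3 ∨ ¬p4) — p3 is true.
  17. (¬p5 ∨ p10 ∨ ¬p9) — p10 is true.
  18. (¬p6 ∨ p5 ∨ ¬p7) — ¬p6 is true.
  19. (p1 ∨ ¬p3 ∨ p7) — p7 is true.
  20. (¬p2 ∨ ¬p10 ∨ ¬p9) — ¬p9 is true.
  21. (p8 ∨ p7 ∨ p10) — p8 is true.
  22. (¬p6 ∨ ¬p10 ∨ ¬p7) — ¬p6 is true.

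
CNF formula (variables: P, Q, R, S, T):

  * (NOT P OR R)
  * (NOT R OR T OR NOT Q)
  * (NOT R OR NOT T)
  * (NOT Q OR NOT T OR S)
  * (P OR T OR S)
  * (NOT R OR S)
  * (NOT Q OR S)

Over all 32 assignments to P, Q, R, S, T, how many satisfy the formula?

7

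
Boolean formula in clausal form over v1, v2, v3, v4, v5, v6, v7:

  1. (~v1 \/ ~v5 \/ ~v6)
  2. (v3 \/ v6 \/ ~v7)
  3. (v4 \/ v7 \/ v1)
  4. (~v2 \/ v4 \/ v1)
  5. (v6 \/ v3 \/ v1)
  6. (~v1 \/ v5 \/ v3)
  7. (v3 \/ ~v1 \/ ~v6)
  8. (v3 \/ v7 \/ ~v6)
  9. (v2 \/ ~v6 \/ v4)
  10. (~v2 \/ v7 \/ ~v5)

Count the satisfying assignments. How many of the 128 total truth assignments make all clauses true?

Split on v1, then v6.
  v1=T, v6=T: v7 free; 3 ways for (v2,v3,v4,v5) × 2^1 = 6.
  v1=T, v6=F: v4 free; 8 ways for (v2,v3,v5,v7) × 2^1 = 16.
  v1=F, v6=T: 11 of the 32 assignments to (v2,v3,v4,v5,v7) work.
  v1=F, v6=F: 9 of the 32 assignments to (v2,v3,v4,v5,v7) work.
Total: 6 + 16 + 11 + 9 = 42.

42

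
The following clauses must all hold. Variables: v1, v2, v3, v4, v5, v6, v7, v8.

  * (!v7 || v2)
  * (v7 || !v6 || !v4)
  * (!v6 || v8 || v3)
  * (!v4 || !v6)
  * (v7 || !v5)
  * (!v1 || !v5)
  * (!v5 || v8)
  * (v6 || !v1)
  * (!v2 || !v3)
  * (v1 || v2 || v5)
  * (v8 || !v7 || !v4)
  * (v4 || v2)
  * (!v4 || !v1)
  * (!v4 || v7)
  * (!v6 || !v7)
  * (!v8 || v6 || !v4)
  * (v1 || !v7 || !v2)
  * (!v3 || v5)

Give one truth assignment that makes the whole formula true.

v1=True, v2=True, v3=False, v4=False, v5=False, v6=True, v7=False, v8=True

Try v1 = True.
  then v5 is forced to False.
  then v6 is forced to True.
  then v4 is forced to False.
  then v2 is forced to True.
  then v3 is forced to False.
  then v8 is forced to True.
  then v7 is forced to False.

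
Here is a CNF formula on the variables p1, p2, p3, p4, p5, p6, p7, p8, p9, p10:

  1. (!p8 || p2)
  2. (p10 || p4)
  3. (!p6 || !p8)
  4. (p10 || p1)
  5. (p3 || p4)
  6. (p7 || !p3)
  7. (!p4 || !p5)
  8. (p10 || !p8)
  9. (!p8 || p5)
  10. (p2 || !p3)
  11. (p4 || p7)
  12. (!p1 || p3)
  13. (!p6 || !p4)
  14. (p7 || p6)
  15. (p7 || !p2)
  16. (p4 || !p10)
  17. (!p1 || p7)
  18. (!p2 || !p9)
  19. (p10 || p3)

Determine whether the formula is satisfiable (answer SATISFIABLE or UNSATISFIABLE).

p7 occurs only positively in the remaining clauses — set p7 = True.
p8 occurs only negated in the remaining clauses — set p8 = False.
Branch on p1: take p1 = False.
  then p10 is forced to True.
  then p4 is forced to True.
  then p5 is forced to False.
  then p6 is forced to False.
Try p2 = True.
  then p9 is forced to False.
p3 is now unconstrained; take p3 = False.
Every clause has at least one true literal under this assignment.
So p1 = 0  p2 = 1  p3 = 0  p4 = 1  p5 = 0  p6 = 0  p7 = 1  p8 = 0  p9 = 0  p10 = 1 is a satisfying assignment.

SATISFIABLE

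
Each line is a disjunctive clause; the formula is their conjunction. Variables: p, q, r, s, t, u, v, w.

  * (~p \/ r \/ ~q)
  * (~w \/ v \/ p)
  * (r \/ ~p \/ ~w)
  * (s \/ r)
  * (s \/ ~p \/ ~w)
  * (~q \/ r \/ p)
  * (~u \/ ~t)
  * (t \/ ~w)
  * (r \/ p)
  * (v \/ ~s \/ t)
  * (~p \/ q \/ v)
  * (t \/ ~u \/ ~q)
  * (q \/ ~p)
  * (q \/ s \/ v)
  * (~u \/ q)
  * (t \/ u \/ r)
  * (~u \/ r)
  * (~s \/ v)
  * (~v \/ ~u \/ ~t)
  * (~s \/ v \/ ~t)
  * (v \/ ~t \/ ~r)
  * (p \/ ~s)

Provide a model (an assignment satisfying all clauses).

p=T, q=T, r=T, s=F, t=T, u=F, v=T, w=F

Check each clause:
  1. (~q \/ r \/ ~p) — r is true.
  2. (v \/ p \/ ~w) — ~w is true.
  3. (r \/ ~w \/ ~p) — ~w is true.
  4. (s \/ r) — r is true.
  5. (~p \/ ~w \/ s) — ~w is true.
  6. (r \/ ~q \/ p) — p is true.
  7. (~u \/ ~t) — ~u is true.
  8. (t \/ ~w) — ~w is true.
  9. (r \/ p) — p is true.
  10. (v \/ ~s \/ t) — ~s is true.
  11. (~p \/ q \/ v) — q is true.
  12. (t \/ ~q \/ ~u) — ~u is true.
  13. (~p \/ q) — q is true.
  14. (q \/ s \/ v) — q is true.
  15. (~u \/ q) — ~u is true.
  16. (u \/ t \/ r) — r is true.
  17. (~u \/ r) — ~u is true.
  18. (~s \/ v) — ~s is true.
  19. (~t \/ ~v \/ ~u) — ~u is true.
  20. (~s \/ v \/ ~t) — ~s is true.
  21. (~r \/ v \/ ~t) — v is true.
  22. (~s \/ p) — p is true.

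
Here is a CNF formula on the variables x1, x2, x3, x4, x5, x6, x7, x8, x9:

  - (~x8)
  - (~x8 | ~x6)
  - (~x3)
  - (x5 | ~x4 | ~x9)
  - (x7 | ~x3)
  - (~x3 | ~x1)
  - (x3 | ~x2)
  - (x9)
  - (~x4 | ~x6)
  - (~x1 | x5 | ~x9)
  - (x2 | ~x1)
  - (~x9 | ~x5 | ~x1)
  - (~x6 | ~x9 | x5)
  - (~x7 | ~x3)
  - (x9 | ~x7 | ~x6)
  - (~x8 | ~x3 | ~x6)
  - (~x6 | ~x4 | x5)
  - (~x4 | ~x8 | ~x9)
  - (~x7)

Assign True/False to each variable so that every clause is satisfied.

x1=False, x2=False, x3=False, x4=False, x5=True, x6=True, x7=False, x8=False, x9=True

Check each clause:
  1. (~x8) — ~x8 is true.
  2. (~x8 | ~x6) — ~x8 is true.
  3. (~x3) — ~x3 is true.
  4. (x5 | ~x9 | ~x4) — ~x4 is true.
  5. (~x3 | x7) — ~x3 is true.
  6. (~x1 | ~x3) — ~x3 is true.
  7. (~x2 | x3) — ~x2 is true.
  8. (x9) — x9 is true.
  9. (~x6 | ~x4) — ~x4 is true.
  10. (x5 | ~x1 | ~x9) — x5 is true.
  11. (x2 | ~x1) — ~x1 is true.
  12. (~x9 | ~x5 | ~x1) — ~x1 is true.
  13. (~x6 | x5 | ~x9) — x5 is true.
  14. (~x7 | ~x3) — ~x7 is true.
  15. (~x6 | ~x7 | x9) — x9 is true.
  16. (~x3 | ~x8 | ~x6) — ~x8 is true.
  17. (x5 | ~x4 | ~x6) — ~x4 is true.
  18. (~x8 | ~x4 | ~x9) — ~x8 is true.
  19. (~x7) — ~x7 is true.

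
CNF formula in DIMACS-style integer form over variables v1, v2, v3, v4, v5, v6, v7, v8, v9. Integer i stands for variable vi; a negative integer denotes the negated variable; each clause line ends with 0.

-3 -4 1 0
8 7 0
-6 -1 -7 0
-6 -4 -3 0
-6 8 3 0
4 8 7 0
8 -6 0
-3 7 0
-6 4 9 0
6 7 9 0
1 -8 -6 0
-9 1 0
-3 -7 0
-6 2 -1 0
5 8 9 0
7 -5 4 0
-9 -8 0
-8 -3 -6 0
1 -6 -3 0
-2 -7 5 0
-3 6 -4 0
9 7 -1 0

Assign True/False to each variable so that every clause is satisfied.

v1=True  v2=True  v3=False  v4=True  v5=True  v6=False  v7=True  v8=True  v9=False

Try v1 = True.
Set v2 = True and propagate.
The remaining clauses are satisfied by v3 = False, v4 = True, v5 = True, v6 = False, v7 = True, v8 = True, v9 = False.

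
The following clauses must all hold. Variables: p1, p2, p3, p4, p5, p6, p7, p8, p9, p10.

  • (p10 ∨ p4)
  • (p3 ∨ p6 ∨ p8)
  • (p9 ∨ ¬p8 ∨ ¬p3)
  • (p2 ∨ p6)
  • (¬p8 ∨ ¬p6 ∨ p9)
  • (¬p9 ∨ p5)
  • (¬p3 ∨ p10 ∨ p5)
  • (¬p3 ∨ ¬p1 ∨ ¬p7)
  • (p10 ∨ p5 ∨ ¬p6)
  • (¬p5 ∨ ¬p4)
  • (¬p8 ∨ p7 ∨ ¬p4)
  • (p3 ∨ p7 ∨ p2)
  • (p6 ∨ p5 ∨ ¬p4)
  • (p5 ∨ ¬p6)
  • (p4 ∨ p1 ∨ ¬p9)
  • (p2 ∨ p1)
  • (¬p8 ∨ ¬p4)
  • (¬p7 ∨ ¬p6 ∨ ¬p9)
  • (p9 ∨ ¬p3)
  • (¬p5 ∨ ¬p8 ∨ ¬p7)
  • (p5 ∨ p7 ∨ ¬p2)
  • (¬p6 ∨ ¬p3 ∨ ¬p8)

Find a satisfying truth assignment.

Pure literal: p10 appears only positively; assign p10 = True.
Branch on p1: take p1 = True.
Branch on p2: take p2 = True.
The remaining clauses are satisfied by p3 = False, p4 = False, p5 = True, p6 = True, p7 = False, p8 = False, p9 = False.
Check each clause:
  1. (p4 ∨ p10) — p10 is true.
  2. (p8 ∨ p3 ∨ p6) — p6 is true.
  3. (¬p3 ∨ p9 ∨ ¬p8) — ¬p8 is true.
  4. (p6 ∨ p2) — p2 is true.
  5. (¬p8 ∨ ¬p6 ∨ p9) — ¬p8 is true.
  6. (p5 ∨ ¬p9) — p5 is true.
  7. (p5 ∨ ¬p3 ∨ p10) — p10 is true.
  8. (¬p3 ∨ ¬p1 ∨ ¬p7) — ¬p7 is true.
  9. (¬p6 ∨ p5 ∨ p10) — p10 is true.
  10. (¬p4 ∨ ¬p5) — ¬p4 is true.
  11. (p7 ∨ ¬p4 ∨ ¬p8) — ¬p8 is true.
  12. (p2 ∨ p7 ∨ p3) — p2 is true.
  13. (p5 ∨ p6 ∨ ¬p4) — ¬p4 is true.
  14. (¬p6 ∨ p5) — p5 is true.
  15. (¬p9 ∨ p1 ∨ p4) — p1 is true.
  16. (p2 ∨ p1) — p1 is true.
  17. (¬p8 ∨ ¬p4) — ¬p8 is true.
  18. (¬p9 ∨ ¬p7 ∨ ¬p6) — ¬p7 is true.
  19. (¬p3 ∨ p9) — ¬p3 is true.
  20. (¬p7 ∨ ¬p8 ∨ ¬p5) — ¬p8 is true.
  21. (p7 ∨ p5 ∨ ¬p2) — p5 is true.
  22. (¬p3 ∨ ¬p8 ∨ ¬p6) — ¬p8 is true.

p1=T, p2=T, p3=F, p4=F, p5=T, p6=T, p7=F, p8=F, p9=F, p10=T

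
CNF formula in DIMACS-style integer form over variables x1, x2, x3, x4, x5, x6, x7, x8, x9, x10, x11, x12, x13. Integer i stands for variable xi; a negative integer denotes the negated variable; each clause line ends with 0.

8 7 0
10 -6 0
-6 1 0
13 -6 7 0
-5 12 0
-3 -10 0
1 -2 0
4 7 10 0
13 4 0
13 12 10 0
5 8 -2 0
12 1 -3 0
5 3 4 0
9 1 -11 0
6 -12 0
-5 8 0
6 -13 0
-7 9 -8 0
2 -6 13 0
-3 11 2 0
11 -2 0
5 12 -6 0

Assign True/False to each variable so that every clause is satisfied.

x1 occurs only positively in the remaining clauses — set x1 = True.
Pure literal: x4 appears only positively; assign x4 = True.
Set x2 = False and propagate.
Branch on x3: take x3 = False.
The remaining clauses are satisfied by x5 = False, x6 = False, x7 = True, x8 = False, x9 = False, x10 = True, x11 = False, x12 = False, x13 = False.
Every clause has at least one true literal under this assignment.

x1=T, x2=F, x3=F, x4=T, x5=F, x6=F, x7=T, x8=F, x9=F, x10=T, x11=F, x12=F, x13=F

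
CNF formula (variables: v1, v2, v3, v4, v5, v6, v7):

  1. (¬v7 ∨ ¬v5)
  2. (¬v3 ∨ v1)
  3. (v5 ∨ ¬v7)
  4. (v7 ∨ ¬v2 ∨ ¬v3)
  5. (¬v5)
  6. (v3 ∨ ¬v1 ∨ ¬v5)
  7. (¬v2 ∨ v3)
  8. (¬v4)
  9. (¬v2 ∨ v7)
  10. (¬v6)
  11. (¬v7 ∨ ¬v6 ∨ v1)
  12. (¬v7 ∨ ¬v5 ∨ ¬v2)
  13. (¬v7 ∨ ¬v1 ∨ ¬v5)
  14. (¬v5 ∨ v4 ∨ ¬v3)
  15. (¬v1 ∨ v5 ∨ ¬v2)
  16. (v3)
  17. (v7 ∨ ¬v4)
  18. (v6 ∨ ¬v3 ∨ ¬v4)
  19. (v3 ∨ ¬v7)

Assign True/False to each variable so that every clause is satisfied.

v1=True, v2=False, v3=True, v4=False, v5=False, v6=False, v7=False

The clause (¬v5) is unit: v5 must be False.
(¬v7) is a unit clause, so v7 = False.
(¬v4) is a unit clause, so v4 = False.
(¬v2) is a unit clause, so v2 = False.
(¬v6) is a unit clause, so v6 = False.
(v3) is a unit clause, so v3 = True.
The clause (v1) is unit: v1 must be True.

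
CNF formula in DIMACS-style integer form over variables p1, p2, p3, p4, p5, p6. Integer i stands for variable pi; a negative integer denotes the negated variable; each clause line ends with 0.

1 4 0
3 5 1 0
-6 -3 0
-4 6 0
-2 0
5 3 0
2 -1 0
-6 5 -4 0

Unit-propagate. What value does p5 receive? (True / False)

True

Unit clause (!p2) sets p2 = False.
(!p1 || p2) with p2 = False leaves only !p1, so p1 = False.
(p1 || p4) with p1 = False leaves only p4, so p4 = True.
(p6 || !p4): since p4 = True, the clause reduces to (p6). p6 = True.
(!p6 || !p3) with p6 = True leaves only !p3, so p3 = False.
(p1 || p3 || p5) with p1 = False, p3 = False leaves only p5, so p5 = True.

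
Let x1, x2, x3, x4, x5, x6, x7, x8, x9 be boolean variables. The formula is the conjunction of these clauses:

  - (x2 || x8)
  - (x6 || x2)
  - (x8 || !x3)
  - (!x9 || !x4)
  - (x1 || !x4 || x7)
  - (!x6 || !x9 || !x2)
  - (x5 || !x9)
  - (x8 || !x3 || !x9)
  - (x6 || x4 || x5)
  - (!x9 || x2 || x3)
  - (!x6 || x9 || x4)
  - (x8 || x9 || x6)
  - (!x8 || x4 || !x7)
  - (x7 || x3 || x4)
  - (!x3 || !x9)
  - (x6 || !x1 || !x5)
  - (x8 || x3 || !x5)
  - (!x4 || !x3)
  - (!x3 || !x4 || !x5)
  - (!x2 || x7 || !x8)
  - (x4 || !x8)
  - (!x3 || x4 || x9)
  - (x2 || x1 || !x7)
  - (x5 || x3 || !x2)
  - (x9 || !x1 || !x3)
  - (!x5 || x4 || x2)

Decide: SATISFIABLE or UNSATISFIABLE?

SATISFIABLE

Set x1 = True and propagate.
Try x2 = False.
  then x8 is forced to True.
  then x6 is forced to True.
  then x4 is forced to True.
  then x9 is forced to False.
  then x3 is forced to False.
x5, x7 are now unconstrained; take x5 = False, x7 = False.
So x1 = T, x2 = F, x3 = F, x4 = T, x5 = F, x6 = T, x7 = F, x8 = T, x9 = F is a satisfying assignment.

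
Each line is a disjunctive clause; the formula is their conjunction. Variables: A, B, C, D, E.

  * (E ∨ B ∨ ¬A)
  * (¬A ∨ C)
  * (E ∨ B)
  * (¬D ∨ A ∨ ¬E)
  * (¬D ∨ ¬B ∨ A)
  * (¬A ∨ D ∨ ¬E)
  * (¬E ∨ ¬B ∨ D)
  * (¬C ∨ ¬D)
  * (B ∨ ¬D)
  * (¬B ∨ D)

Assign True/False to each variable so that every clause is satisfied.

Branch on A: take A = False.
Branch on B: take B = False.
  then E is forced to True.
  then D is forced to False.
C is now unconstrained; take C = False.

A = False, B = False, C = False, D = False, E = True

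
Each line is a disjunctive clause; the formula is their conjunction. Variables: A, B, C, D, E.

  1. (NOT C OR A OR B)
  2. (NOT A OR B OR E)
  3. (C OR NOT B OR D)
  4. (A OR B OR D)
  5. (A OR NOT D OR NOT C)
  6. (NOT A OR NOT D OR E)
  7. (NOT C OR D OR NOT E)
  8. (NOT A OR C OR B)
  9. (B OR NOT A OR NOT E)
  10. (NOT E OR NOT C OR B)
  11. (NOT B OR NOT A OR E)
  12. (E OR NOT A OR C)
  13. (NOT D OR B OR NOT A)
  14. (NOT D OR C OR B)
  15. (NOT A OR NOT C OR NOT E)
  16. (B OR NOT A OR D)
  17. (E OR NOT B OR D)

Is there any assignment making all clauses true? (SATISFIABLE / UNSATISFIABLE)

SATISFIABLE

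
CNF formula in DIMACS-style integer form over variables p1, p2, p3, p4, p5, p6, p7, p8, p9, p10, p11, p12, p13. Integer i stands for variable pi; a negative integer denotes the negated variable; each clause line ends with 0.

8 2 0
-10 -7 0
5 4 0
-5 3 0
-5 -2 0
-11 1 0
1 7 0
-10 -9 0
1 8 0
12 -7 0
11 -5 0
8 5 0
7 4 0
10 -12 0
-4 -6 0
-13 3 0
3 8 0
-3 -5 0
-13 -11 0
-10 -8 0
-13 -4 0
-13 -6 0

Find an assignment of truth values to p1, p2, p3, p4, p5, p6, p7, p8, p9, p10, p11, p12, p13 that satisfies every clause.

p1=True, p2=True, p3=False, p4=True, p5=False, p6=False, p7=False, p8=True, p9=True, p10=False, p11=True, p12=False, p13=False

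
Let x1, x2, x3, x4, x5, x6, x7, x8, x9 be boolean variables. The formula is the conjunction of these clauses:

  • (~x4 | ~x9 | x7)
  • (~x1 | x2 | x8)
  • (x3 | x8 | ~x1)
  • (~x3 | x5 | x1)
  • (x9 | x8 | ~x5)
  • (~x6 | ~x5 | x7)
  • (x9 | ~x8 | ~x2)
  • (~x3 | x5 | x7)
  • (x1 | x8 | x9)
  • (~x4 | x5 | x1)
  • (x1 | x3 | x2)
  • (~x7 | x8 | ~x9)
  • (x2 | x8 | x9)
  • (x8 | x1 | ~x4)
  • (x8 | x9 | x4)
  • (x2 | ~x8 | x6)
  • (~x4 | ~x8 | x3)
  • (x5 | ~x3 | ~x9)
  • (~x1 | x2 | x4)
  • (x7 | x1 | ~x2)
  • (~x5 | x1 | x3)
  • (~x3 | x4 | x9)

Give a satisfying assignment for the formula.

x1=F, x2=F, x3=T, x4=F, x5=T, x6=T, x7=T, x8=T, x9=T

Check each clause:
  1. (~x9 | x7 | ~x4) — ~x4 is true.
  2. (x8 | ~x1 | x2) — x8 is true.
  3. (~x1 | x3 | x8) — x8 is true.
  4. (x5 | x1 | ~x3) — x5 is true.
  5. (x8 | ~x5 | x9) — x8 is true.
  6. (~x5 | ~x6 | x7) — x7 is true.
  7. (~x8 | x9 | ~x2) — x9 is true.
  8. (x5 | x7 | ~x3) — x5 is true.
  9. (x1 | x8 | x9) — x8 is true.
  10. (x1 | ~x4 | x5) — ~x4 is true.
  11. (x3 | x2 | x1) — x3 is true.
  12. (x8 | ~x7 | ~x9) — x8 is true.
  13. (x8 | x2 | x9) — x8 is true.
  14. (x1 | ~x4 | x8) — x8 is true.
  15. (x9 | x4 | x8) — x8 is true.
  16. (~x8 | x2 | x6) — x6 is true.
  17. (x3 | ~x4 | ~x8) — x3 is true.
  18. (x5 | ~x9 | ~x3) — x5 is true.
  19. (x4 | ~x1 | x2) — ~x1 is true.
  20. (~x2 | x7 | x1) — ~x2 is true.
  21. (x1 | ~x5 | x3) — x3 is true.
  22. (~x3 | x4 | x9) — x9 is true.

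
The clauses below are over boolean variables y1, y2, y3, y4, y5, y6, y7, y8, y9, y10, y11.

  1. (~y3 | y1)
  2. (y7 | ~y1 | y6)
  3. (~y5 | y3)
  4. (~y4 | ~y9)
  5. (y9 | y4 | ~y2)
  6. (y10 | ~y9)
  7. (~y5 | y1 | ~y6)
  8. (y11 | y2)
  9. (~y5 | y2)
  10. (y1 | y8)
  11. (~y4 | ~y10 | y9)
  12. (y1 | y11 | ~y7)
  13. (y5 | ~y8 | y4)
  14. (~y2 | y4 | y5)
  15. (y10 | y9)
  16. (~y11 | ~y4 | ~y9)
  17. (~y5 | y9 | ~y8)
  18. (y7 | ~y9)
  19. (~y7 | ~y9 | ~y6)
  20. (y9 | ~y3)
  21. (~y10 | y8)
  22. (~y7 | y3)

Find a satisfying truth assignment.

y1=T, y2=T, y3=T, y4=F, y5=T, y6=F, y7=T, y8=T, y9=T, y10=T, y11=T

Check each clause:
  1. (y1 | ~y3) — y1 is true.
  2. (y6 | ~y1 | y7) — y7 is true.
  3. (~y5 | y3) — y3 is true.
  4. (~y4 | ~y9) — ~y4 is true.
  5. (y4 | ~y2 | y9) — y9 is true.
  6. (y10 | ~y9) — y10 is true.
  7. (~y5 | y1 | ~y6) — y1 is true.
  8. (y2 | y11) — y2 is true.
  9. (~y5 | y2) — y2 is true.
  10. (y8 | y1) — y8 is true.
  11. (~y10 | ~y4 | y9) — y9 is true.
  12. (y11 | ~y7 | y1) — y11 is true.
  13. (~y8 | y5 | y4) — y5 is true.
  14. (y5 | ~y2 | y4) — y5 is true.
  15. (y9 | y10) — y9 is true.
  16. (~y11 | ~y9 | ~y4) — ~y4 is true.
  17. (~y8 | ~y5 | y9) — y9 is true.
  18. (~y9 | y7) — y7 is true.
  19. (~y7 | ~y6 | ~y9) — ~y6 is true.
  20. (y9 | ~y3) — y9 is true.
  21. (~y10 | y8) — y8 is true.
  22. (~y7 | y3) — y3 is true.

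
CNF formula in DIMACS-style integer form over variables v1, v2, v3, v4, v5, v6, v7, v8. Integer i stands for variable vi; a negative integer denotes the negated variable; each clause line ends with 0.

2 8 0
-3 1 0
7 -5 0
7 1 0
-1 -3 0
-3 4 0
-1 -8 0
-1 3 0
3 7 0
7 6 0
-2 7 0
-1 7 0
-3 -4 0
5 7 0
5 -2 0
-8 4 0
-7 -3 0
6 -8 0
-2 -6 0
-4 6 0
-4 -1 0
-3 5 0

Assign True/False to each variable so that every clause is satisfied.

v1=0, v2=0, v3=0, v4=1, v5=1, v6=1, v7=1, v8=1

Try v1 = False.
  then v3 is forced to False.
  then v7 is forced to True.
For the remaining variables, v2 = False, v4 = True, v5 = True, v6 = True, v8 = True works.
Every clause has at least one true literal under this assignment.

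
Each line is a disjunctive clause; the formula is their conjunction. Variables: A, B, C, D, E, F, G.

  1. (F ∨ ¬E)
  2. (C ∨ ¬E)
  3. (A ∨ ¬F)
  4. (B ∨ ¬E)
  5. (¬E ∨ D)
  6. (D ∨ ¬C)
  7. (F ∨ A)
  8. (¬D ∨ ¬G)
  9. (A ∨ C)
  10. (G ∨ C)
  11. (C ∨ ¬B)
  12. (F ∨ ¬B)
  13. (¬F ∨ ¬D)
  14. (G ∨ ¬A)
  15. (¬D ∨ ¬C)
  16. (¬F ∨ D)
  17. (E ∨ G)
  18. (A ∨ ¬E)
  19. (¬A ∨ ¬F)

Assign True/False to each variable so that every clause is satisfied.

Set A = True and propagate.
  then G is forced to True.
  then D is forced to False.
  then E is forced to False.
  then C is forced to False.
  then B is forced to False.
  then F is forced to False.
Check each clause:
  1. (F ∨ ¬E) — ¬E is true.
  2. (¬E ∨ C) — ¬E is true.
  3. (¬F ∨ A) — A is true.
  4. (¬E ∨ B) — ¬E is true.
  5. (¬E ∨ D) — ¬E is true.
  6. (¬C ∨ D) — ¬C is true.
  7. (A ∨ F) — A is true.
  8. (¬G ∨ ¬D) — ¬D is true.
  9. (A ∨ C) — A is true.
  10. (C ∨ G) — G is true.
  11. (¬B ∨ C) — ¬B is true.
  12. (¬B ∨ F) — ¬B is true.
  13. (¬D ∨ ¬F) — ¬F is true.
  14. (¬A ∨ G) — G is true.
  15. (¬D ∨ ¬C) — ¬D is true.
  16. (D ∨ ¬F) — ¬F is true.
  17. (G ∨ E) — G is true.
  18. (A ∨ ¬E) — A is true.
  19. (¬F ∨ ¬A) — ¬F is true.

A=T, B=F, C=F, D=F, E=F, F=F, G=T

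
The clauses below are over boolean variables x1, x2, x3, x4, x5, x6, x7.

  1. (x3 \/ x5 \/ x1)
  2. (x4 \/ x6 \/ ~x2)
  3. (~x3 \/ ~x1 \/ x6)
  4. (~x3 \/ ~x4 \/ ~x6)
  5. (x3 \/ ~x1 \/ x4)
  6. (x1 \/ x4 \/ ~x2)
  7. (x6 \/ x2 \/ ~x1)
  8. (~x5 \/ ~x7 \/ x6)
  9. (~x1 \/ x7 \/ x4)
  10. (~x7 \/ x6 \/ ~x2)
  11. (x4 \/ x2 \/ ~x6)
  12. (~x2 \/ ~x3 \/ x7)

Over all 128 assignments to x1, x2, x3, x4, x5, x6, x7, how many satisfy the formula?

Case analysis on x6 and x1:
  x6=T, x1=T: x5 free; 5 ways for (x2,x3,x4,x7) × 2^1 = 10.
  x6=T, x1=F: remaining (x2,x3,x4,x5,x7) ∈ {(F,F,T,T,F); (F,F,T,T,T); (T,F,T,T,F); (T,F,T,T,T)} — 4.
  x6=F, x1=T: remaining (x2,x3,x4,x5,x7) ∈ {(T,F,T,F,F); (T,F,T,T,F)} — 2.
  x6=F, x1=F: 9 of the 32 assignments to (x2,x3,x4,x5,x7) work.
Total: 10 + 4 + 2 + 9 = 25.

25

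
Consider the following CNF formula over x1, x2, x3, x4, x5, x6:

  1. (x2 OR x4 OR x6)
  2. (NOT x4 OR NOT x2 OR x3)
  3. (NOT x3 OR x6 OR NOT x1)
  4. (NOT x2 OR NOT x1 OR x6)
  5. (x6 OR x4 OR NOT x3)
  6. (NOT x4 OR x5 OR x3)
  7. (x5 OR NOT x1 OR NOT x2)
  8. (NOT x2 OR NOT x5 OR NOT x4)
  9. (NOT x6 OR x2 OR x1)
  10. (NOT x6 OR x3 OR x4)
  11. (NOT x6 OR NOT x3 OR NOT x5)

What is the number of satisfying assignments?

12

Split on x6, then x2.
  x6=1, x2=1: remaining (x1,x3,x4,x5) ∈ {(0,1,0,0); (0,1,1,0)} — 2.
  x6=1, x2=0: remaining (x1,x3,x4,x5) ∈ {(1,0,1,1); (1,1,0,0); (1,1,1,0)} — 3.
  x6=0, x2=1: remaining (x1,x3,x4,x5) ∈ {(0,0,0,0); (0,0,0,1); (0,1,1,0)} — 3.
  x6=0, x2=0: remaining (x1,x3,x4,x5) ∈ {(0,0,1,1); (0,1,1,0); (0,1,1,1); (1,0,1,1)} — 4.
Total: 2 + 3 + 3 + 4 = 12.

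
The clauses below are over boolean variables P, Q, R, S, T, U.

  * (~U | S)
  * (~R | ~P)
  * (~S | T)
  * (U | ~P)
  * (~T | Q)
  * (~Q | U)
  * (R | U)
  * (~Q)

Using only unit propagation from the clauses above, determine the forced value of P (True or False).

False

Unit clause (~Q) sets Q = False.
(~T | Q): since Q = False, the clause reduces to (~T). T = False.
From (~S | T) and T = False: S = False.
(S | ~U): since S = False, the clause reduces to (~U). U = False.
(~P | U): since U = False, the clause reduces to (~P). P = False.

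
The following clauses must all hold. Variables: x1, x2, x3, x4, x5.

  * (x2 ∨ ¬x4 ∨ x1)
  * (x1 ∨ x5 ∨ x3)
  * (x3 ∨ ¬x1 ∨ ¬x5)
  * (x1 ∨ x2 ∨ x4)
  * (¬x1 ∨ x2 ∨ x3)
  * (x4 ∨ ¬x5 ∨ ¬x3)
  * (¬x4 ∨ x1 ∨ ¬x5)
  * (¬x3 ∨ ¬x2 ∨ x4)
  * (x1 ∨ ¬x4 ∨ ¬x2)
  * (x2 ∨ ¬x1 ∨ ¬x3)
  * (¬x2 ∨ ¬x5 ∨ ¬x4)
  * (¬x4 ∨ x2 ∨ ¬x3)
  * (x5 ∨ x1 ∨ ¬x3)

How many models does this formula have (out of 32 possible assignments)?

The models are:
  x1=0 x2=1 x3=0 x4=0 x5=1
  x1=1 x2=1 x3=0 x4=0 x5=0
  x1=1 x2=1 x3=0 x4=1 x5=0
  x1=1 x2=1 x3=1 x4=1 x5=0
Count: 4.

4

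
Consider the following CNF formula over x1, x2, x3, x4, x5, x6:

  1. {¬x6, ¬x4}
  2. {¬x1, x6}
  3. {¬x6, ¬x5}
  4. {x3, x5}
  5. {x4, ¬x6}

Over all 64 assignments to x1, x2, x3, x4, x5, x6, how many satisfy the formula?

12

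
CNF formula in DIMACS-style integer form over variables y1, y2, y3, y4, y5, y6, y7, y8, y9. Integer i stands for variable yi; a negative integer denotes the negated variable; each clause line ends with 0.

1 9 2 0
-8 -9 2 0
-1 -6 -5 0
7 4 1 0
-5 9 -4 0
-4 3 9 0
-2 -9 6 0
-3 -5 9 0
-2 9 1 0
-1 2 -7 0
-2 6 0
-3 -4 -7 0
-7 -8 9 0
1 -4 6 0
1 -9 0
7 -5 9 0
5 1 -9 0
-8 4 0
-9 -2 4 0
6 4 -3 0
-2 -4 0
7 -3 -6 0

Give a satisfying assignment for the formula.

Pure literal: y8 appears only negated; assign y8 = False.
Try y1 = True.
The remaining clauses are satisfied by y2 = True, y3 = False, y4 = False, y5 = False, y6 = True, y7 = False, y9 = False.

y1 = T, y2 = T, y3 = F, y4 = F, y5 = F, y6 = T, y7 = F, y8 = F, y9 = F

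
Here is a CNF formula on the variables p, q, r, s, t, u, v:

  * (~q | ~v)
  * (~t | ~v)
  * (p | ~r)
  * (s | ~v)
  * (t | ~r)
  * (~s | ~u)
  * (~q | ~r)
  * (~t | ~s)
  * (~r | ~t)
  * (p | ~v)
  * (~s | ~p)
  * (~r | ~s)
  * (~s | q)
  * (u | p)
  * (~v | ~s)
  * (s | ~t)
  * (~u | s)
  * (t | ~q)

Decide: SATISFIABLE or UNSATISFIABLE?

r occurs only negated in the remaining clauses — set r = False.
Pure literal: v appears only negated; assign v = False.
Branch on p: take p = True.
  then s is forced to False.
  then t is forced to False.
  then u is forced to False.
  then q is forced to False.
So p = T, q = F, r = F, s = F, t = F, u = F, v = F is a satisfying assignment.

SATISFIABLE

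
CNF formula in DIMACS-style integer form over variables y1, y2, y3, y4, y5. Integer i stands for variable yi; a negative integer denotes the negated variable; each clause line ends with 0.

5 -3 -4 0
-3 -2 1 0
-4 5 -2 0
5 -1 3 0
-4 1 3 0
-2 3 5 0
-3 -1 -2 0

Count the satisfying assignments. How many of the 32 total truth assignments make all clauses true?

13

Case analysis on y3 and y1:
  y3=T, y1=T: remaining (y2,y4,y5) ∈ {(F,F,F); (F,F,T); (F,T,T)} — 3.
  y3=T, y1=F: remaining (y2,y4,y5) ∈ {(F,F,F); (F,F,T); (F,T,T)} — 3.
  y3=F, y1=T: remaining (y2,y4,y5) ∈ {(F,F,T); (F,T,T); (T,F,T); (T,T,T)} — 4.
  y3=F, y1=F: remaining (y2,y4,y5) ∈ {(F,F,F); (F,F,T); (T,F,T)} — 3.
Total: 3 + 3 + 4 + 3 = 13.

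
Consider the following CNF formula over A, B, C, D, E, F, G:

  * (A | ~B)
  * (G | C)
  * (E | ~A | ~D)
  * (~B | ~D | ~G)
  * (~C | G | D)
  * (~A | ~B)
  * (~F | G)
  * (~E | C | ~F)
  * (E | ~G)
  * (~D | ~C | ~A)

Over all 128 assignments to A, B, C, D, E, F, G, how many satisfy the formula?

12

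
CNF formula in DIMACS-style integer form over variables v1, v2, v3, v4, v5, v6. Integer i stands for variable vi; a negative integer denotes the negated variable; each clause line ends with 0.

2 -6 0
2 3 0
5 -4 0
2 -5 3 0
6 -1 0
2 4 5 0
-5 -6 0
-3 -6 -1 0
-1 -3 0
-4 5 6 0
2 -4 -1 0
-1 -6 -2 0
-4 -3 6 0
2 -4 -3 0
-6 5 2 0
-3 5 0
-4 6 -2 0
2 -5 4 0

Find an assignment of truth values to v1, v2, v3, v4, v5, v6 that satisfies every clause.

v1=False  v2=True  v3=False  v4=False  v5=False  v6=True

v1 occurs only negated in the remaining clauses — set v1 = False.
Try v2 = True.
Try v3 = False.
For the remaining variables, v4 = False, v5 = False, v6 = True works.
Every clause has at least one true literal under this assignment.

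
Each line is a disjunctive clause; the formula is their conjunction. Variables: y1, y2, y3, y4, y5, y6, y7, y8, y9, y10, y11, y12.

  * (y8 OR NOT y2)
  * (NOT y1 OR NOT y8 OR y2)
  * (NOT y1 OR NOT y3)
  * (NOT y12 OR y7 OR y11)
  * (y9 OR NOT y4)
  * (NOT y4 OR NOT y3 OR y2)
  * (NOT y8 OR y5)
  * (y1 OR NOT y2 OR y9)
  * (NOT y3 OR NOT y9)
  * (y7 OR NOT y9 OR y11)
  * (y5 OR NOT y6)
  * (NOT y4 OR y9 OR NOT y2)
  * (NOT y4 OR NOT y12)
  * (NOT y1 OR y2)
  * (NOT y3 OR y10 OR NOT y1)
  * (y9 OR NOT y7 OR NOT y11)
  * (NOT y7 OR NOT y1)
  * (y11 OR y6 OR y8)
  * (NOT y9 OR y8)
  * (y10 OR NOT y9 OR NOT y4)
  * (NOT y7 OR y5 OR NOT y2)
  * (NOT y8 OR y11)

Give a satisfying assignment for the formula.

y1=0, y2=0, y3=0, y4=0, y5=1, y6=1, y7=1, y8=0, y9=0, y10=0, y11=0, y12=1

Check each clause:
  1. (y8 OR NOT y2) — NOT y2 is true.
  2. (y2 OR NOT y8 OR NOT y1) — NOT y8 is true.
  3. (NOT y1 OR NOT y3) — NOT y3 is true.
  4. (y7 OR y11 OR NOT y12) — y7 is true.
  5. (NOT y4 OR y9) — NOT y4 is true.
  6. (y2 OR NOT y3 OR NOT y4) — NOT y4 is true.
  7. (y5 OR NOT y8) — NOT y8 is true.
  8. (NOT y2 OR y1 OR y9) — NOT y2 is true.
  9. (NOT y9 OR NOT y3) — NOT y3 is true.
  10. (NOT y9 OR y11 OR y7) — NOT y9 is true.
  11. (NOT y6 OR y5) — y5 is true.
  12. (NOT y4 OR y9 OR NOT y2) — NOT y4 is true.
  13. (NOT y12 OR NOT y4) — NOT y4 is true.
  14. (y2 OR NOT y1) — NOT y1 is true.
  15. (y10 OR NOT y1 OR NOT y3) — NOT y3 is true.
  16. (NOT y7 OR NOT y11 OR y9) — NOT y11 is true.
  17. (NOT y1 OR NOT y7) — NOT y1 is true.
  18. (y6 OR y8 OR y11) — y6 is true.
  19. (y8 OR NOT y9) — NOT y9 is true.
  20. (NOT y4 OR y10 OR NOT y9) — NOT y4 is true.
  21. (NOT y7 OR NOT y2 OR y5) — y5 is true.
  22. (NOT y8 OR y11) — NOT y8 is true.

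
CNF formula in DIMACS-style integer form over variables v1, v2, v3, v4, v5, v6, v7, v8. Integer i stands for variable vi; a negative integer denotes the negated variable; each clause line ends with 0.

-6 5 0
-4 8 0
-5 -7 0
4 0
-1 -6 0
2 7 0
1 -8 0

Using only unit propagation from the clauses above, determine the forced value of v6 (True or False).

False

(v4) is a unit clause: v4 = True.
(¬v4 ∨ v8): since v4 = True, the clause reduces to (v8). v8 = True.
(¬v8 ∨ v1) with v8 = True leaves only v1, so v1 = True.
(¬v1 ∨ ¬v6) with v1 = True leaves only ¬v6, so v6 = False.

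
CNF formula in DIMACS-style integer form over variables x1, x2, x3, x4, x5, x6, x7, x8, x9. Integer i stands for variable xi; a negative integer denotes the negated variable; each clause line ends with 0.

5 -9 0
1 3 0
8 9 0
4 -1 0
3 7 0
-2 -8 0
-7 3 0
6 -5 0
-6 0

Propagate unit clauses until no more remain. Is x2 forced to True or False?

Unit clause (~x6) sets x6 = False.
(~x5 | x6): since x6 = False, the clause reduces to (~x5). x5 = False.
From (~x9 | x5) and x5 = False: x9 = False.
In (x9 | x8), x9 is now false; x8 must hold, so x8 = True.
In (~x2 | ~x8), ~x8 is now false; ~x2 must hold, so x2 = False.

False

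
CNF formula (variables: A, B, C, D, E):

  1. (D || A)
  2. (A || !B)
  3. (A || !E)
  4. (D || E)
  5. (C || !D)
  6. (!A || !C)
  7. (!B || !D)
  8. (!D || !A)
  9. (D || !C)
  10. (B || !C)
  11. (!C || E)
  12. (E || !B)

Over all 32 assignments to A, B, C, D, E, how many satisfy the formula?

2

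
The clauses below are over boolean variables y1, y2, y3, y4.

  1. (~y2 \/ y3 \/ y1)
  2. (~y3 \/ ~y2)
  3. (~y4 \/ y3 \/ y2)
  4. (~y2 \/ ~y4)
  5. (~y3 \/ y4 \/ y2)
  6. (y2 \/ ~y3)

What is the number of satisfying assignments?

3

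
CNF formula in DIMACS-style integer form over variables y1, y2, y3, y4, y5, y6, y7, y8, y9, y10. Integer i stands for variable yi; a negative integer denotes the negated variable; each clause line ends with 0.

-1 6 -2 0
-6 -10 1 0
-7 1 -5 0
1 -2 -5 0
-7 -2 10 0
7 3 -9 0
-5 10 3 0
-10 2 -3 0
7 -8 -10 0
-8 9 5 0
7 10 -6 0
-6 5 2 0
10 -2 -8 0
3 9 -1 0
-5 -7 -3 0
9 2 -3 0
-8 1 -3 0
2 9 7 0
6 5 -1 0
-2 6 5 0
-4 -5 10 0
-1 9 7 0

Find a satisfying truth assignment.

y1=T, y2=F, y3=F, y4=F, y5=T, y6=T, y7=T, y8=F, y9=T, y10=T

Pure literal: y4 appears only negated; assign y4 = False.
Pure literal: y8 appears only negated; assign y8 = False.
Try y1 = True.
For the remaining variables, y2 = False, y3 = False, y5 = True, y6 = True, y7 = True, y9 = True, y10 = True works.
Every clause has at least one true literal under this assignment.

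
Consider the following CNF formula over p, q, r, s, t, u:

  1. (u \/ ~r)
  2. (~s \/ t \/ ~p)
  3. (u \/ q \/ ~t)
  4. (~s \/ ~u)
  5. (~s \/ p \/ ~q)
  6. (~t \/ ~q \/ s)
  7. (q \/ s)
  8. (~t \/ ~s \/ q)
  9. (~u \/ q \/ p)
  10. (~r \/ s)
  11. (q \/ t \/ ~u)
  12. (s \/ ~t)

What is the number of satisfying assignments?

Satisfying assignments:
  p=F q=F r=F s=T t=F u=F
  p=F q=T r=F s=F t=F u=F
  p=F q=T r=F s=F t=F u=T
  p=T q=T r=F s=F t=F u=F
  p=T q=T r=F s=F t=F u=T
  p=T q=T r=F s=T t=T u=F
That's 6 in total.

6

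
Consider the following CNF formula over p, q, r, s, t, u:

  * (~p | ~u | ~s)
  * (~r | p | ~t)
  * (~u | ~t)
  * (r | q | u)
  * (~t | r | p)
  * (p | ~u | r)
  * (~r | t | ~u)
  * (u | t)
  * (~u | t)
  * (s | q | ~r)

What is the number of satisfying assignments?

5

Satisfying assignments:
  p=T q=F r=T s=T t=T u=F
  p=T q=T r=F s=F t=T u=F
  p=T q=T r=F s=T t=T u=F
  p=T q=T r=T s=F t=T u=F
  p=T q=T r=T s=T t=T u=F
That's 5 in total.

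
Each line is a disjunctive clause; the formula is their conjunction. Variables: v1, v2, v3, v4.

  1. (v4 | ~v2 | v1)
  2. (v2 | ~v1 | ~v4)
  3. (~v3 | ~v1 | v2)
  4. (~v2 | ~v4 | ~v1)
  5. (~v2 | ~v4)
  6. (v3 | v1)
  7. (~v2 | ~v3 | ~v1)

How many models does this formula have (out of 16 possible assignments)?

4

The models are:
  v1=F v2=F v3=T v4=F
  v1=F v2=F v3=T v4=T
  v1=T v2=F v3=F v4=F
  v1=T v2=T v3=F v4=F
Count: 4.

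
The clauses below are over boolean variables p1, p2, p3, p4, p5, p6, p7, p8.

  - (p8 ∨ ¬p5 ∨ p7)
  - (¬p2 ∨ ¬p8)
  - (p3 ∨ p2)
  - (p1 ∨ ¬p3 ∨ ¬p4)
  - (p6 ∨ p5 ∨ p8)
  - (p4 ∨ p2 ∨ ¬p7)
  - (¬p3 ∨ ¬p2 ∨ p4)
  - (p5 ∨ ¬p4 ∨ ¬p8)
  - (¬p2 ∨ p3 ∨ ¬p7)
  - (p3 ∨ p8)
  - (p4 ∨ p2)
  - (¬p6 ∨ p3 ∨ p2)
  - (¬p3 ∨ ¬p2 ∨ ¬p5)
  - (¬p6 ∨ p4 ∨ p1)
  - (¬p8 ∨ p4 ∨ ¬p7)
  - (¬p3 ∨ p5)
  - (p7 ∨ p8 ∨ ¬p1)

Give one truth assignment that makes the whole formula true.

p1 = True, p2 = False, p3 = True, p4 = True, p5 = True, p6 = False, p7 = True, p8 = True

Check each clause:
  1. (p7 ∨ p8 ∨ ¬p5) — p8 is true.
  2. (¬p2 ∨ ¬p8) — ¬p2 is true.
  3. (p2 ∨ p3) — p3 is true.
  4. (¬p4 ∨ p1 ∨ ¬p3) — p1 is true.
  5. (p8 ∨ p5 ∨ p6) — p8 is true.
  6. (p2 ∨ ¬p7 ∨ p4) — p4 is true.
  7. (¬p3 ∨ ¬p2 ∨ p4) — p4 is true.
  8. (¬p4 ∨ ¬p8 ∨ p5) — p5 is true.
  9. (¬p7 ∨ p3 ∨ ¬p2) — p3 is true.
  10. (p3 ∨ p8) — p8 is true.
  11. (p4 ∨ p2) — p4 is true.
  12. (p3 ∨ p2 ∨ ¬p6) — p3 is true.
  13. (¬p2 ∨ ¬p3 ∨ ¬p5) — ¬p2 is true.
  14. (p4 ∨ ¬p6 ∨ p1) — p1 is true.
  15. (p4 ∨ ¬p7 ∨ ¬p8) — p4 is true.
  16. (p5 ∨ ¬p3) — p5 is true.
  17. (p8 ∨ p7 ∨ ¬p1) — p8 is true.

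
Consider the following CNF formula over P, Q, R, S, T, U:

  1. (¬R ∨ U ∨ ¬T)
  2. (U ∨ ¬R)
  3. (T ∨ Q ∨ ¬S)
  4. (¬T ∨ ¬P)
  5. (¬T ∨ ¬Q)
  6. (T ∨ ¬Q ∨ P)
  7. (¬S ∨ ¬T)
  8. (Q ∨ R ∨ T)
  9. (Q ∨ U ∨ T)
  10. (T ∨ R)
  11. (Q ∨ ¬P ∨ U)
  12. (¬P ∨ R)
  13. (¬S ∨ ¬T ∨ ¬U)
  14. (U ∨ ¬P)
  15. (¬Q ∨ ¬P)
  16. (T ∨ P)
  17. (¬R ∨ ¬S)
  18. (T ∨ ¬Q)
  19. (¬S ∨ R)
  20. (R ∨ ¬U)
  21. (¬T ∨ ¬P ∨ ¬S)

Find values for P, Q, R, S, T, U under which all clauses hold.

P=False, Q=False, R=False, S=False, T=True, U=False

S occurs only negated in the remaining clauses — set S = False.
Try P = False.
  then T is forced to True.
  then Q is forced to False.
Try R = False.
  then U is forced to False.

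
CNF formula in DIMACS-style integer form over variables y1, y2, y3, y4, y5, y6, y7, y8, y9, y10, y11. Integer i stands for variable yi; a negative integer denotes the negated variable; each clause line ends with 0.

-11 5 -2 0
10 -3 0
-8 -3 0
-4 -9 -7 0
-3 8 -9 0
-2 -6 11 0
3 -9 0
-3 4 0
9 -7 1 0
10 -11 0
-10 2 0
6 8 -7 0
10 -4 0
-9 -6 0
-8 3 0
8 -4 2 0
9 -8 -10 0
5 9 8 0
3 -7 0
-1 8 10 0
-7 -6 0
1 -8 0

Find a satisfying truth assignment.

y1 = 0, y2 = 1, y3 = 0, y4 = 1, y5 = 1, y6 = 0, y7 = 0, y8 = 0, y9 = 0, y10 = 1, y11 = 1

y5 occurs only positively in the remaining clauses — set y5 = True.
y7 occurs only negated in the remaining clauses — set y7 = False.
Branch on y1: take y1 = False.
  then y8 is forced to False.
Branch on y2: take y2 = True.
For the remaining variables, y3 = False, y4 = True, y6 = False, y9 = False, y10 = True, y11 = True works.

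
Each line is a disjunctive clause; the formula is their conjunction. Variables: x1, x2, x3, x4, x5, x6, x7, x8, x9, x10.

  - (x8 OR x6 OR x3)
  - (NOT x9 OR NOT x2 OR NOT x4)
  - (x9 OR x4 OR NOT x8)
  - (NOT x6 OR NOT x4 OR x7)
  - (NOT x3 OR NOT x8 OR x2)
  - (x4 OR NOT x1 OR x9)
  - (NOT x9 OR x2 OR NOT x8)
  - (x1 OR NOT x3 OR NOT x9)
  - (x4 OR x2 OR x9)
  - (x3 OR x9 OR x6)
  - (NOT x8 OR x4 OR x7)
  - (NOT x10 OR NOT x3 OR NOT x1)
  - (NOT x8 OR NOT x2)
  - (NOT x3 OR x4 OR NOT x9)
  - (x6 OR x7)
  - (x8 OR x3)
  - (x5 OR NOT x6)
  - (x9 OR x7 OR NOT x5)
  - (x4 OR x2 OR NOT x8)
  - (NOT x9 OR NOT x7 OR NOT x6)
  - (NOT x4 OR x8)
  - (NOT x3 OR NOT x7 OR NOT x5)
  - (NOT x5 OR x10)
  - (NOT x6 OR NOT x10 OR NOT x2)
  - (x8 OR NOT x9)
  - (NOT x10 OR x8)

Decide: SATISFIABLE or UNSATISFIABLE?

Try x1 = True.
Branch on x2: take x2 = False.
The remaining clauses are satisfied by x3 = False, x4 = True, x5 = True, x6 = True, x7 = True, x8 = True, x9 = False, x10 = True.
Every clause has at least one true literal under this assignment.
So x1=1, x2=0, x3=0, x4=1, x5=1, x6=1, x7=1, x8=1, x9=0, x10=1 is a satisfying assignment.

SATISFIABLE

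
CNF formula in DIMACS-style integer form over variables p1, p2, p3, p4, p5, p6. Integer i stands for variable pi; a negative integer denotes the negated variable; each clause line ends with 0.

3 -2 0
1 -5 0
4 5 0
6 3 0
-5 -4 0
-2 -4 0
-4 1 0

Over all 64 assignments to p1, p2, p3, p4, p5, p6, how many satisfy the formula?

8

Satisfying assignments:
  p1=T p2=F p3=F p4=F p5=T p6=T
  p1=T p2=F p3=F p4=T p5=F p6=T
  p1=T p2=F p3=T p4=F p5=T p6=F
  p1=T p2=F p3=T p4=F p5=T p6=T
  p1=T p2=F p3=T p4=T p5=F p6=F
  p1=T p2=F p3=T p4=T p5=F p6=T
  p1=T p2=T p3=T p4=F p5=T p6=F
  p1=T p2=T p3=T p4=F p5=T p6=T
That's 8 in total.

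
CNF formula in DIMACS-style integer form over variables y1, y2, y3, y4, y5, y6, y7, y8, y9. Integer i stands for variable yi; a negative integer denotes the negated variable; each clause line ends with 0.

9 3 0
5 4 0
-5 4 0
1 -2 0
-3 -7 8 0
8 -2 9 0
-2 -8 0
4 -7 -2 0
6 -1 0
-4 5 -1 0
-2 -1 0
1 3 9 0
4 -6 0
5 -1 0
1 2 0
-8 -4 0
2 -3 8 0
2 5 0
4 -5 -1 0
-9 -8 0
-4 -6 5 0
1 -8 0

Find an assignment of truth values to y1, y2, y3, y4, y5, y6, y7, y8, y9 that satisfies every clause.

y1 = T, y2 = F, y3 = F, y4 = T, y5 = T, y6 = T, y7 = T, y8 = F, y9 = T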